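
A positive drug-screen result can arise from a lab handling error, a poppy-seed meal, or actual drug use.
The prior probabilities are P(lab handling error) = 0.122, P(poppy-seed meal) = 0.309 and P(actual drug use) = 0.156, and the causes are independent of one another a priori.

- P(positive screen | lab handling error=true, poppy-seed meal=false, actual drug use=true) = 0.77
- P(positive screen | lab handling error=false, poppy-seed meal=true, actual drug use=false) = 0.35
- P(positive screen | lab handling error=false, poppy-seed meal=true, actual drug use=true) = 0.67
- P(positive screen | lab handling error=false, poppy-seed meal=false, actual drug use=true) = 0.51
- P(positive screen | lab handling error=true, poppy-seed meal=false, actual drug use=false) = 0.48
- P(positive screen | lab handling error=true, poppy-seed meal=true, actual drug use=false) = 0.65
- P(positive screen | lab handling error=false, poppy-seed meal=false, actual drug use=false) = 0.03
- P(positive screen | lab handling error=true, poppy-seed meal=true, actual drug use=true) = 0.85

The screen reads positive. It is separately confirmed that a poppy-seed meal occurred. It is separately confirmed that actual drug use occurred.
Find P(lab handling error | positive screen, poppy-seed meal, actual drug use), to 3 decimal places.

P(positive screen | poppy-seed meal, actual drug use) = 0.67×0.878 + 0.85×0.122 = 0.588260 + 0.103700 = 0.691960
Restricting to configurations with lab handling error present: 0.85×0.122 = 0.103700.
So P(lab handling error | positive screen, poppy-seed meal, actual drug use) = 0.103700/0.691960 ≈ 0.150.

P(lab handling error | positive screen, poppy-seed meal, actual drug use) ≈ 0.150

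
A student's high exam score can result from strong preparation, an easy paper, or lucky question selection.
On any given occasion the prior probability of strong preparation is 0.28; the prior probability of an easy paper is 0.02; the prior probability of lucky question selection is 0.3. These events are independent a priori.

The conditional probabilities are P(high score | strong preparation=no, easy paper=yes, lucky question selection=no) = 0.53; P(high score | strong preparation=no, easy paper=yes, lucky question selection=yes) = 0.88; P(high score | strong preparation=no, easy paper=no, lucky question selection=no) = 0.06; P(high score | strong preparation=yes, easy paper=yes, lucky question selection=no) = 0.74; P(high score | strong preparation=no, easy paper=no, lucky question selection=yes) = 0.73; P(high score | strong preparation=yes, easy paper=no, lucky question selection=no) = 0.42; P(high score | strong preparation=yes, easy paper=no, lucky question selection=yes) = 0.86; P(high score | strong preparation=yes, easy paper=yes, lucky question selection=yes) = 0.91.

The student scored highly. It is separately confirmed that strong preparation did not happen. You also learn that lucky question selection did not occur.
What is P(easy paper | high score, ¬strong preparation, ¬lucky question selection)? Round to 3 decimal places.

Numerator (weight on configurations with easy paper): 0.53×0.02 = 0.010600
Normalizer over all consistent configurations: 0.06×0.98 + 0.53×0.02 = 0.069400
Posterior = 0.010600 / 0.069400 ≈ 0.153

P(easy paper | high score, ¬strong preparation, ¬lucky question selection) ≈ 0.153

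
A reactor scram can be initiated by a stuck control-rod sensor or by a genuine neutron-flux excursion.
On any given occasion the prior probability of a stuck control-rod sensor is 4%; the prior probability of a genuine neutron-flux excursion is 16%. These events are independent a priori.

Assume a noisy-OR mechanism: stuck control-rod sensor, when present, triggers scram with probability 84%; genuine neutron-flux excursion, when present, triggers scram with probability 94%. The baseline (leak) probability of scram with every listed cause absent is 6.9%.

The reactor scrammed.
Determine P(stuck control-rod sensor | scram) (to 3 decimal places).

P(stuck control-rod sensor | scram) ≈ 0.148

Under noisy-OR, P(scram | causes) = 1 − (1−0.069)·∏(1−qᵢ) over the active causes.
By total probability over the 4 (stuck control-rod sensor, genuine neutron-flux excursion) configurations:
  P(scram) = 0.069*0.96*0.84 + 0.94414*0.96*0.16 + 0.85104*0.04*0.84 + 0.991062*0.04*0.16
        = 0.055642 + 0.145020 + 0.028595 + 0.006343 = 0.235600
The terms with stuck control-rod sensor present sum to 0.034938, so
  P(stuck control-rod sensor | scram) = 0.034938 / 0.235600 ≈ 0.148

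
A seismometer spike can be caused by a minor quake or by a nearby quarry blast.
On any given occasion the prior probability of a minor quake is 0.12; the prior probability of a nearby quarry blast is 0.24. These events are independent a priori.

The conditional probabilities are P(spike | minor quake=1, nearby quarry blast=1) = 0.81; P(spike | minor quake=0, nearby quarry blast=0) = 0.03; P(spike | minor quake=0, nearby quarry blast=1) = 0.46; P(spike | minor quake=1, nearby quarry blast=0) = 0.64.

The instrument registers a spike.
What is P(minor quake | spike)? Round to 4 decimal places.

P(minor quake | spike) ≈ 0.4107

P(spike) = 0.03×0.88×0.76 + 0.46×0.88×0.24 + 0.64×0.12×0.76 + 0.81×0.12×0.24 = 0.020064 + 0.097152 + 0.058368 + 0.023328 = 0.198912
Restricting to configurations with minor quake present: 0.058368 + 0.023328 = 0.081696.
Hence the posterior is 0.081696/0.198912 ≈ 0.4107.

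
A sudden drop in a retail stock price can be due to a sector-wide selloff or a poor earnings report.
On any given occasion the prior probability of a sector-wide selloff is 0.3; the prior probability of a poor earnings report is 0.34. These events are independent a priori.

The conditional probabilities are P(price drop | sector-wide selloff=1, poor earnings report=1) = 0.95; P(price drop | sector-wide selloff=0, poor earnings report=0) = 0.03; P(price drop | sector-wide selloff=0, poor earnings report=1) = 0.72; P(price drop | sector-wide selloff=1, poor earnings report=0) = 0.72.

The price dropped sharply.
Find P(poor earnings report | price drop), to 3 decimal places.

P(price drop) = 0.03*0.7*0.66 + 0.72*0.7*0.34 + 0.72*0.3*0.66 + 0.95*0.3*0.34 = 0.013860 + 0.171360 + 0.142560 + 0.096900 = 0.424680
The poor earnings report-present share is 0.171360 + 0.096900 = 0.268260.
Hence the posterior is 0.268260/0.424680 ≈ 0.632.

P(poor earnings report | price drop) ≈ 0.632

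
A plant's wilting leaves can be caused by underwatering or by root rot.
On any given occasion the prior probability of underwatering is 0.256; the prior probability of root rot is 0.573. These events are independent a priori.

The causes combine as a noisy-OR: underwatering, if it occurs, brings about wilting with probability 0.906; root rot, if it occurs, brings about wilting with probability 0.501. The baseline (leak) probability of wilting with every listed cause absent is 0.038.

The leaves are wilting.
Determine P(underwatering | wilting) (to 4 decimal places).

P(underwatering | wilting) ≈ 0.5061

Under noisy-OR, P(wilting | causes) = 1 − (1−0.038)·∏(1−qᵢ) over the active causes.
Weight on underwatering=true, given the evidence: 0.099427 + 0.140069 = 0.239496
Denominator P(wilting): 0.038×0.744×0.427 + 0.519962×0.744×0.573 + 0.909572×0.256×0.427 + 0.954876×0.256×0.573 = 0.473234
Posterior = 0.239496 / 0.473234 ≈ 0.5061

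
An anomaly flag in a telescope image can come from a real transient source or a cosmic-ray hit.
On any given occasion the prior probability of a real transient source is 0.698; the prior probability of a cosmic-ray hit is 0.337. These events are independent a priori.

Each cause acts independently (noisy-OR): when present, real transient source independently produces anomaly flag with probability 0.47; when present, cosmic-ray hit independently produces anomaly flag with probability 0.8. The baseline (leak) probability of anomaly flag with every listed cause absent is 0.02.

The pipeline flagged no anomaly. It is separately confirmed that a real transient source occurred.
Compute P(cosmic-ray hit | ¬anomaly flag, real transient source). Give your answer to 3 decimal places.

Under noisy-OR, P(anomaly flag | causes) = 1 − (1−0.02)·∏(1−qᵢ) over the active causes.
Weight on cosmic-ray hit=true, given the evidence: 0.10388×0.337 = 0.035008
Denominator P(¬anomaly flag | real transient source): 0.5194×0.663 + 0.10388×0.337 = 0.379370
Posterior = 0.035008 / 0.379370 ≈ 0.092

P(cosmic-ray hit | ¬anomaly flag, real transient source) ≈ 0.092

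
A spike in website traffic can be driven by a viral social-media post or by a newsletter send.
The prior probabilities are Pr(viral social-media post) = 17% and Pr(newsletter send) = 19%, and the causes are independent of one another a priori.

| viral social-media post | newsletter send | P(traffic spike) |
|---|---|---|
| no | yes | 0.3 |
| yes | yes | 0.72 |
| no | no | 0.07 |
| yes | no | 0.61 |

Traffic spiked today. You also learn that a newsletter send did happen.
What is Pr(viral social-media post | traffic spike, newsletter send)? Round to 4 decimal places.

Pr(viral social-media post | traffic spike, newsletter send) ≈ 0.3296

Sum P(traffic spike|·) weighted by the priors over both values of viral social-media post:
  P(traffic spike | newsletter send) = 0.3*0.83 + 0.72*0.17
        = 0.249000 + 0.122400 = 0.371400
Configurations with viral social-media post contribute 0.122400, so
  P(viral social-media post | traffic spike, newsletter send) = 0.122400 / 0.371400 ≈ 0.3296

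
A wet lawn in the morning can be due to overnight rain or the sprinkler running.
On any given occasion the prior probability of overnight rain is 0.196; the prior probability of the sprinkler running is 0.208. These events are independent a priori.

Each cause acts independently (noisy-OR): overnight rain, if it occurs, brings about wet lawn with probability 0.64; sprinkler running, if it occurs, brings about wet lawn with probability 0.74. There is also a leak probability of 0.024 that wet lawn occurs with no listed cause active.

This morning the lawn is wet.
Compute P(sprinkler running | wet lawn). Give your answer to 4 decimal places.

Under noisy-OR, P(wet lawn | causes) = 1 − (1−0.024)·∏(1−qᵢ) over the active causes.
Sum P(wet lawn|·) weighted by the priors over the 4 (overnight rain, sprinkler running) configurations:
  P(wet lawn) = 0.024*0.804*0.792 + 0.74624*0.804*0.208 + 0.64864*0.196*0.792 + 0.908646*0.196*0.208
        = 0.015282 + 0.124795 + 0.100690 + 0.037044 = 0.277811
Configurations with sprinkler running contribute 0.161839, so
  P(sprinkler running | wet lawn) = 0.161839 / 0.277811 ≈ 0.5826

P(sprinkler running | wet lawn) ≈ 0.5826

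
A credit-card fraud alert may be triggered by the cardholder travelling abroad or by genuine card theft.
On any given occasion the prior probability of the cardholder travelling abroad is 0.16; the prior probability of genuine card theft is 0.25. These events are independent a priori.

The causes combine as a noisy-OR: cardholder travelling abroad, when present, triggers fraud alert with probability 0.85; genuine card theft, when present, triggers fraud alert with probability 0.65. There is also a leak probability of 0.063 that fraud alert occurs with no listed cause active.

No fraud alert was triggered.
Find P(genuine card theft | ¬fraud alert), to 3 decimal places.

Under noisy-OR, P(fraud alert | causes) = 1 − (1−0.063)·∏(1−qᵢ) over the active causes.
Numerator (weight on configurations with genuine card theft): 0.068870 + 0.001968 = 0.070838
Denominator P(¬fraud alert): 0.937*0.84*0.75 + 0.32795*0.84*0.25 + 0.14055*0.16*0.75 + 0.049192*0.16*0.25 = 0.678014
Posterior = 0.070838 / 0.678014 ≈ 0.104

P(genuine card theft | ¬fraud alert) ≈ 0.104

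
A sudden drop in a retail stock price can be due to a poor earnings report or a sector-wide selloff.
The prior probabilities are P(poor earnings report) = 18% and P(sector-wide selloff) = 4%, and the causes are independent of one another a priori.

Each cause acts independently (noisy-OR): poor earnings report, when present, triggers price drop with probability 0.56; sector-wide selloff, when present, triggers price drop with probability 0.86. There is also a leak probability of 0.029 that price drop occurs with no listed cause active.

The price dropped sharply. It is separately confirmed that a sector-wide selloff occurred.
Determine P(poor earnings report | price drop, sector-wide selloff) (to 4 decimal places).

P(poor earnings report | price drop, sector-wide selloff) ≈ 0.1928

Under noisy-OR, P(price drop | causes) = 1 − (1−0.029)·∏(1−qᵢ) over the active causes.
Numerator (weight on configurations with poor earnings report): 0.940186×0.18 = 0.169233
The normalizing constant is 0.86406×0.82 + 0.940186×0.18 = 0.877762
P(poor earnings report | price drop, sector-wide selloff) = 0.169233/0.877762 ≈ 0.1928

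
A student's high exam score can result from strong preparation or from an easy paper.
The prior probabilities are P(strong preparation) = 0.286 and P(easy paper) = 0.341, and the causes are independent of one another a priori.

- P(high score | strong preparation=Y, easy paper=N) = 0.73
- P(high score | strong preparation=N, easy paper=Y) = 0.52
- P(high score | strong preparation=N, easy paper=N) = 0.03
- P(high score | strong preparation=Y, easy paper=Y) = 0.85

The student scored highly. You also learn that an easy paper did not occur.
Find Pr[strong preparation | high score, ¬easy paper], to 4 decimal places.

Pr[strong preparation | high score, ¬easy paper] ≈ 0.9070

By total probability over both values of strong preparation:
  P(high score | ¬easy paper) = 0.03·0.714 + 0.73·0.286
        = 0.021420 + 0.208780 = 0.230200
The terms with strong preparation present sum to 0.208780, so
  P(strong preparation | high score, ¬easy paper) = 0.208780 / 0.230200 ≈ 0.9070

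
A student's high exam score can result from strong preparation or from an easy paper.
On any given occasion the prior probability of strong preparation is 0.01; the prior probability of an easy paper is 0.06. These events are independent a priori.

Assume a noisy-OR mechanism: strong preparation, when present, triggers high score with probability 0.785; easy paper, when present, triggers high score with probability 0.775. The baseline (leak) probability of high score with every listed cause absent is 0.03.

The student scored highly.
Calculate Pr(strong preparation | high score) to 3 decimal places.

Under noisy-OR, P(high score | causes) = 1 − (1−0.03)·∏(1−qᵢ) over the active causes.
Sum P(high score|·) weighted by the priors over the 4 (strong preparation, easy paper) configurations:
  P(high score) = 0.03×0.99×0.94 + 0.78175×0.99×0.06 + 0.79145×0.01×0.94 + 0.953076×0.01×0.06
        = 0.027918 + 0.046436 + 0.007440 + 0.000572 = 0.082366
The terms with strong preparation present sum to 0.008012, so
  P(strong preparation | high score) = 0.008012 / 0.082366 ≈ 0.097

Pr(strong preparation | high score) ≈ 0.097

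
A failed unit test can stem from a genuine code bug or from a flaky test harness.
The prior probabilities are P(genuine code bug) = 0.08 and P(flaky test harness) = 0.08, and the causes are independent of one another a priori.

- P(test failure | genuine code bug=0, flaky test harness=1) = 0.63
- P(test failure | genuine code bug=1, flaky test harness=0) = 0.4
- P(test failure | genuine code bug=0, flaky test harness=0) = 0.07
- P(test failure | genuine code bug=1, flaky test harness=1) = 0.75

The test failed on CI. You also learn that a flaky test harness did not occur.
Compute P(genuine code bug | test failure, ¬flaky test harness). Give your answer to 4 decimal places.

P(genuine code bug | test failure, ¬flaky test harness) ≈ 0.3320

P(test failure | ¬flaky test harness) = 0.07·0.92 + 0.4·0.08 = 0.064400 + 0.032000 = 0.096400
The genuine code bug-present share is 0.4·0.08 = 0.032000.
P(genuine code bug | test failure, ¬flaky test harness) = 0.032000 / 0.096400 ≈ 0.3320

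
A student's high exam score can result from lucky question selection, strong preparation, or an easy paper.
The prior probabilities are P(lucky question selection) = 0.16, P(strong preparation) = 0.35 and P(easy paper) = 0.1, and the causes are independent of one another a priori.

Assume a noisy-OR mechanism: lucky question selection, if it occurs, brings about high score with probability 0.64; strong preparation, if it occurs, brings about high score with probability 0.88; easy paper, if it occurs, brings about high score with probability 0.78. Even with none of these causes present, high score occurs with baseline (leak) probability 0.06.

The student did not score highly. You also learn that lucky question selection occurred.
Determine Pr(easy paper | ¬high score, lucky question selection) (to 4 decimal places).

Pr(easy paper | ¬high score, lucky question selection) ≈ 0.0239

Under noisy-OR, P(high score | causes) = 1 − (1−0.06)·∏(1−qᵢ) over the active causes.
P(¬high score | lucky question selection) = 0.3384·0.65·0.9 + 0.074448·0.65·0.1 + 0.040608·0.35·0.9 + 0.008934·0.35·0.1 = 0.197964 + 0.004839 + 0.012792 + 0.000313 = 0.215908
The easy paper-present share is 0.004839 + 0.000313 = 0.005152.
Hence the posterior is 0.005152/0.215908 ≈ 0.0239.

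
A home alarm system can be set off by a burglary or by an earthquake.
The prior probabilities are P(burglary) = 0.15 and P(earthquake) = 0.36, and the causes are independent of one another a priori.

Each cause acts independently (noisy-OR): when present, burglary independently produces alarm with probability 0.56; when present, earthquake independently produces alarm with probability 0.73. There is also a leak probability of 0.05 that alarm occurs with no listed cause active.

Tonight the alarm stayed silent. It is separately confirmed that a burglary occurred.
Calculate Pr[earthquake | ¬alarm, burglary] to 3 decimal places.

Under noisy-OR, P(alarm | causes) = 1 − (1−0.05)·∏(1−qᵢ) over the active causes.
By total probability over both values of earthquake:
  P(¬alarm | burglary) = 0.418*0.64 + 0.11286*0.36
        = 0.267520 + 0.040630 = 0.308150
The terms with earthquake present sum to 0.040630, so
  P(earthquake | ¬alarm, burglary) = 0.040630 / 0.308150 ≈ 0.132

Pr[earthquake | ¬alarm, burglary] ≈ 0.132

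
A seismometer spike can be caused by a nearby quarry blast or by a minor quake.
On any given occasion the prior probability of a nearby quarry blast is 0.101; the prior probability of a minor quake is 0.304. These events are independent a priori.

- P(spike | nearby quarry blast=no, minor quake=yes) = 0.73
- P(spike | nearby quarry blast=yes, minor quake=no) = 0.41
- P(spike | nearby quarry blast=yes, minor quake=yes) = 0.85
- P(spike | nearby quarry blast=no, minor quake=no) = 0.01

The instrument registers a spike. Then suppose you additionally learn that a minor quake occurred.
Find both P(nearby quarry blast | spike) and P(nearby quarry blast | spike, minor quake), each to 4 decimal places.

P(nearby quarry blast | spike) ≈ 0.2107; P(nearby quarry blast | spike, minor quake) ≈ 0.1157

P(spike) = 0.01×0.899×0.696 + 0.73×0.899×0.304 + 0.41×0.101×0.696 + 0.85×0.101×0.304 = 0.006257 + 0.199506 + 0.028821 + 0.026098 = 0.260682
The nearby quarry blast-present share is 0.028821 + 0.026098 = 0.054919.
Hence the posterior is 0.054919/0.260682 ≈ 0.2107.

Now also conditioning on minor quake=true:
Sum P(spike|·) weighted by the priors over both values of nearby quarry blast:
  P(spike | minor quake) = 0.73*0.899 + 0.85*0.101
        = 0.656270 + 0.085850 = 0.742120
The terms with nearby quarry blast present sum to 0.085850, so
  P(nearby quarry blast | spike, minor quake) = 0.085850 / 0.742120 ≈ 0.1157
— minor quake explains away the evidence for nearby quarry blast.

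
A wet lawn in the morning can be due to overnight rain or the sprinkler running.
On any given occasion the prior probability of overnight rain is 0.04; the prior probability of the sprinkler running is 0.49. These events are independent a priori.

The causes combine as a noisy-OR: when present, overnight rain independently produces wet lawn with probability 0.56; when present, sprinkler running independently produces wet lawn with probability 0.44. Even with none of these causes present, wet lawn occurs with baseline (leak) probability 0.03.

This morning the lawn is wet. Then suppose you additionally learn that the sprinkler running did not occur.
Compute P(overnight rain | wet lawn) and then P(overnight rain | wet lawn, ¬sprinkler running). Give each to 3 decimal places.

Under noisy-OR, P(wet lawn | causes) = 1 − (1−0.03)·∏(1−qᵢ) over the active causes.
P(wet lawn) = 0.03×0.96×0.51 + 0.4568×0.96×0.49 + 0.5732×0.04×0.51 + 0.760992×0.04×0.49 = 0.014688 + 0.214879 + 0.011693 + 0.014915 = 0.256175
Restricting to configurations with overnight rain present: 0.011693 + 0.014915 = 0.026608.
Hence the posterior is 0.026608/0.256175 ≈ 0.104.

Now also conditioning on sprinkler running≠true:
Numerator (weight on configurations with overnight rain): 0.5732*0.04 = 0.022928
The normalizing constant is 0.03*0.96 + 0.5732*0.04 = 0.051728
Posterior = 0.022928 / 0.051728 ≈ 0.443

P(overnight rain | wet lawn) ≈ 0.104; P(overnight rain | wet lawn, ¬sprinkler running) ≈ 0.443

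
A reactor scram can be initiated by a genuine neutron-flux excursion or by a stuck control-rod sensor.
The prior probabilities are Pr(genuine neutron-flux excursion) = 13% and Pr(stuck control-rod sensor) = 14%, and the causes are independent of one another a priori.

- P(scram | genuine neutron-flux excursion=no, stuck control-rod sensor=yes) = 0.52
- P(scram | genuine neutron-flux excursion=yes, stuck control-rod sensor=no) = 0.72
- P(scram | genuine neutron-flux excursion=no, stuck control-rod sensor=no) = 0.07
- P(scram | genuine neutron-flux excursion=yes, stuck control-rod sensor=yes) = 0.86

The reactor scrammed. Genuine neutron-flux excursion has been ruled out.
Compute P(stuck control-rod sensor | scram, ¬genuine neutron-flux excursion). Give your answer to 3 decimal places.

P(stuck control-rod sensor | scram, ¬genuine neutron-flux excursion) ≈ 0.547

For the numerator, keep only stuck control-rod sensor=true terms: 0.52·0.14 = 0.072800
Normalizer over all consistent configurations: 0.07·0.86 + 0.52·0.14 = 0.133000
P(stuck control-rod sensor | scram, ¬genuine neutron-flux excursion) = 0.072800/0.133000 ≈ 0.547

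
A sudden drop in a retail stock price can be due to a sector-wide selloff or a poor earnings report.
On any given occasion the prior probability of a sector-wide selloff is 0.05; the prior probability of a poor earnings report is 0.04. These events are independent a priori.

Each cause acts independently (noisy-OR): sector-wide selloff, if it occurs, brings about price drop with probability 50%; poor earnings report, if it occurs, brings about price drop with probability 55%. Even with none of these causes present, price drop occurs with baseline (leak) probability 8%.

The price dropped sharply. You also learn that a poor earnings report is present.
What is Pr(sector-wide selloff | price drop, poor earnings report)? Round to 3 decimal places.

Under noisy-OR, P(price drop | causes) = 1 − (1−0.08)·∏(1−qᵢ) over the active causes.
P(price drop | poor earnings report) = 0.586*0.95 + 0.793*0.05 = 0.556700 + 0.039650 = 0.596350
Of this, 0.039650 comes from 0.793*0.05 (the sector-wide selloff=true cases).
So P(sector-wide selloff | price drop, poor earnings report) = 0.039650/0.596350 ≈ 0.066.

Pr(sector-wide selloff | price drop, poor earnings report) ≈ 0.066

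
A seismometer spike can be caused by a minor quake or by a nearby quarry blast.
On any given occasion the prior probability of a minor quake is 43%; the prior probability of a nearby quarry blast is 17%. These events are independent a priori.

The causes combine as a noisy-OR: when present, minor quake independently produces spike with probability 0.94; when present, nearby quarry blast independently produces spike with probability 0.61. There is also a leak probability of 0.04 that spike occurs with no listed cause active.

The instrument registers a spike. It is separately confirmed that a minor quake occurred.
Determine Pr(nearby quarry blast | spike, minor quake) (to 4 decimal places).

Pr(nearby quarry blast | spike, minor quake) ≈ 0.1752

Under noisy-OR, P(spike | causes) = 1 − (1−0.04)·∏(1−qᵢ) over the active causes.
P(spike | minor quake) = 0.9424×0.83 + 0.977536×0.17 = 0.782192 + 0.166181 = 0.948373
The nearby quarry blast-present share is 0.977536×0.17 = 0.166181.
Hence the posterior is 0.166181/0.948373 ≈ 0.1752.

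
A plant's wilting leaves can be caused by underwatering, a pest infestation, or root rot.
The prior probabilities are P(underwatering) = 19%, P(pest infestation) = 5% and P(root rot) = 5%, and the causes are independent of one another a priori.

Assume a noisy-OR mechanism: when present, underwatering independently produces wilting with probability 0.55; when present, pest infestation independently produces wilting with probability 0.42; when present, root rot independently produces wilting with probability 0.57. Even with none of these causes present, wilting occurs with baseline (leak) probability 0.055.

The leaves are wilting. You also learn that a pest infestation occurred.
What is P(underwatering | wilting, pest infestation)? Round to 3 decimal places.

Under noisy-OR, P(wilting | causes) = 1 − (1−0.055)·∏(1−qᵢ) over the active causes.
P(wilting | pest infestation) = 0.4519·0.81·0.95 + 0.764317·0.81·0.05 + 0.753355·0.19·0.95 + 0.893943·0.19·0.05 = 0.347737 + 0.030955 + 0.135981 + 0.008492 = 0.523165
Restricting to configurations with underwatering present: 0.135981 + 0.008492 = 0.144473.
Hence the posterior is 0.144473/0.523165 ≈ 0.276.

P(underwatering | wilting, pest infestation) ≈ 0.276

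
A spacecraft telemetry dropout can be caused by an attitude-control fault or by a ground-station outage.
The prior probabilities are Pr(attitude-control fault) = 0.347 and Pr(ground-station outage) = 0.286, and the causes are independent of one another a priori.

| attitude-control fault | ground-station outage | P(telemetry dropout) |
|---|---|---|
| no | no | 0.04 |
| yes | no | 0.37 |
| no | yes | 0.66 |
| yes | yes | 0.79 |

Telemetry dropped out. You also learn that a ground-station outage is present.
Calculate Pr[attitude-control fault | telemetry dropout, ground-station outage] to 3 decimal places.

Pr[attitude-control fault | telemetry dropout, ground-station outage] ≈ 0.389

P(telemetry dropout | ground-station outage) = 0.66·0.653 + 0.79·0.347 = 0.430980 + 0.274130 = 0.705110
The attitude-control fault-present share is 0.79·0.347 = 0.274130.
Hence the posterior is 0.274130/0.705110 ≈ 0.389.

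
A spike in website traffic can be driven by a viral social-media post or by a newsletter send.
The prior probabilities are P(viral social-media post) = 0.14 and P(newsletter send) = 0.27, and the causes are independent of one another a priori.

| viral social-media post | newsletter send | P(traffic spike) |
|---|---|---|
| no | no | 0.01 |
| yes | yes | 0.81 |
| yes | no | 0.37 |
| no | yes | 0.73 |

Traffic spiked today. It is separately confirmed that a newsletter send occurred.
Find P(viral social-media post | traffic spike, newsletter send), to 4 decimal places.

P(viral social-media post | traffic spike, newsletter send) ≈ 0.1530

Enumerate both values of viral social-media post and weight by the priors:
  P(traffic spike | newsletter send) = 0.73·0.86 + 0.81·0.14
        = 0.627800 + 0.113400 = 0.741200
Configurations with viral social-media post contribute 0.113400, so
  P(viral social-media post | traffic spike, newsletter send) = 0.113400 / 0.741200 ≈ 0.1530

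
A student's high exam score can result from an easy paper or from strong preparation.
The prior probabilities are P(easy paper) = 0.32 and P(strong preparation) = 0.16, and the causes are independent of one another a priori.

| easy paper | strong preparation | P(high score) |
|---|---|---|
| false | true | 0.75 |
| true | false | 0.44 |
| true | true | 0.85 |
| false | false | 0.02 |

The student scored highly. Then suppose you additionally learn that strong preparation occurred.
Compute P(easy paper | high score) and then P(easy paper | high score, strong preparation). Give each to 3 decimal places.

P(easy paper | high score) ≈ 0.635; P(easy paper | high score, strong preparation) ≈ 0.348

Numerator (weight on configurations with easy paper): 0.118272 + 0.043520 = 0.161792
Normalizer over all consistent configurations: 0.02·0.68·0.84 + 0.75·0.68·0.16 + 0.44·0.32·0.84 + 0.85·0.32·0.16 = 0.254816
P(easy paper | high score) = 0.161792/0.254816 ≈ 0.635

With the extra evidence:
Enumerate both values of easy paper and weight by the priors:
  P(high score | strong preparation) = 0.75·0.68 + 0.85·0.32
        = 0.510000 + 0.272000 = 0.782000
Configurations with easy paper contribute 0.272000, so
  P(easy paper | high score, strong preparation) = 0.272000 / 0.782000 ≈ 0.348
This is intercausal reasoning (explaining away): once strong preparation accounts for the high score, easy paper becomes less likely.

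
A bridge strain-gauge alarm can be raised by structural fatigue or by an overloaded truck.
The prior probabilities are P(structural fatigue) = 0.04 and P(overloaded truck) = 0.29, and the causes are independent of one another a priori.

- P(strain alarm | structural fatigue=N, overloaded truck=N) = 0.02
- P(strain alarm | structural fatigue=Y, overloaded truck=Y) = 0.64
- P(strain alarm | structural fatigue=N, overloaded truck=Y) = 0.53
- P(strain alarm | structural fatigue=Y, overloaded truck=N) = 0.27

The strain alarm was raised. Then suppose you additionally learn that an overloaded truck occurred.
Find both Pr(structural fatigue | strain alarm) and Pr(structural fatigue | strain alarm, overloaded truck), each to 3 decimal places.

Pr(structural fatigue | strain alarm) ≈ 0.086; Pr(structural fatigue | strain alarm, overloaded truck) ≈ 0.048

For the numerator, keep only structural fatigue=true terms: 0.007668 + 0.007424 = 0.015092
Normalizer over all consistent configurations: 0.02*0.96*0.71 + 0.53*0.96*0.29 + 0.27*0.04*0.71 + 0.64*0.04*0.29 = 0.176276
Posterior = 0.015092 / 0.176276 ≈ 0.086

With the extra evidence:
For the numerator, keep only structural fatigue=true terms: 0.64·0.04 = 0.025600
Denominator P(strain alarm | overloaded truck): 0.53·0.96 + 0.64·0.04 = 0.534400
P(structural fatigue | strain alarm, overloaded truck) = 0.025600/0.534400 ≈ 0.048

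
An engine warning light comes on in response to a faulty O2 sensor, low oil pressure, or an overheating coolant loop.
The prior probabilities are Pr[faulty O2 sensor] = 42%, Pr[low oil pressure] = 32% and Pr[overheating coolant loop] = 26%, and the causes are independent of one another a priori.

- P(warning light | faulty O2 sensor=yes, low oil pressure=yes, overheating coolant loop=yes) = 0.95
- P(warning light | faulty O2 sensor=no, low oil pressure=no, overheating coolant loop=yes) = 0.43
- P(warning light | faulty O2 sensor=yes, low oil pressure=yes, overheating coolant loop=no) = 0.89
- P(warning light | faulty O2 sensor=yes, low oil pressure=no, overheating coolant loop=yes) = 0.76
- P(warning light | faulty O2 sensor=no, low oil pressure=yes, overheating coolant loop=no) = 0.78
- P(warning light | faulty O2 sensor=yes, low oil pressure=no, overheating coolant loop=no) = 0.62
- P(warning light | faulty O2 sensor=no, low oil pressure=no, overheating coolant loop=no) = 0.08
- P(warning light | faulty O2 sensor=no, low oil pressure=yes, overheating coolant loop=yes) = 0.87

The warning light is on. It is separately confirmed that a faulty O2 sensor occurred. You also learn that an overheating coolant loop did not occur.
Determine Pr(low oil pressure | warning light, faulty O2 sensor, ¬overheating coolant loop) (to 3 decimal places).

Enumerate both values of low oil pressure and weight by the priors:
  P(warning light | faulty O2 sensor, ¬overheating coolant loop) = 0.62×0.68 + 0.89×0.32
        = 0.421600 + 0.284800 = 0.706400
Configurations with low oil pressure contribute 0.284800, so
  P(low oil pressure | warning light, faulty O2 sensor, ¬overheating coolant loop) = 0.284800 / 0.706400 ≈ 0.403

Pr(low oil pressure | warning light, faulty O2 sensor, ¬overheating coolant loop) ≈ 0.403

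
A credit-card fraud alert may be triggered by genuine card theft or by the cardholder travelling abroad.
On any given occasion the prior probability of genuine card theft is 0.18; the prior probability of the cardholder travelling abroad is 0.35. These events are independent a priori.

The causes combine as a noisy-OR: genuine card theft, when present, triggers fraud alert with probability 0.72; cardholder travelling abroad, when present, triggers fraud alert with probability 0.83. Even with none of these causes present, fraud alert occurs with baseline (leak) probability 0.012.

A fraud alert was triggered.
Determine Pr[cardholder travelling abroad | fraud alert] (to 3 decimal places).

Under noisy-OR, P(fraud alert | causes) = 1 − (1−0.012)·∏(1−qᵢ) over the active causes.
P(fraud alert) = 0.012*0.82*0.65 + 0.83204*0.82*0.35 + 0.72336*0.18*0.65 + 0.952971*0.18*0.35 = 0.006396 + 0.238795 + 0.084633 + 0.060037 = 0.389861
Restricting to configurations with cardholder travelling abroad present: 0.238795 + 0.060037 = 0.298832.
Hence the posterior is 0.298832/0.389861 ≈ 0.767.

Pr[cardholder travelling abroad | fraud alert] ≈ 0.767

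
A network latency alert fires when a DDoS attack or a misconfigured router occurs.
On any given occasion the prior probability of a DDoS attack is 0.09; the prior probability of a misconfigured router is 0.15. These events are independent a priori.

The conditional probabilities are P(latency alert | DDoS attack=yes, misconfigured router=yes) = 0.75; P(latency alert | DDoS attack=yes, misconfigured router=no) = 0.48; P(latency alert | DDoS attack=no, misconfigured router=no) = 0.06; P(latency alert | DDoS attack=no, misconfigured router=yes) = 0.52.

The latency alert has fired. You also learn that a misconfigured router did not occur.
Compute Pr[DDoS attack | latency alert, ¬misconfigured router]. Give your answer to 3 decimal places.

For the numerator, keep only DDoS attack=true terms: 0.48×0.09 = 0.043200
Denominator P(latency alert | ¬misconfigured router): 0.06×0.91 + 0.48×0.09 = 0.097800
P(DDoS attack | latency alert, ¬misconfigured router) = 0.043200/0.097800 ≈ 0.442

Pr[DDoS attack | latency alert, ¬misconfigured router] ≈ 0.442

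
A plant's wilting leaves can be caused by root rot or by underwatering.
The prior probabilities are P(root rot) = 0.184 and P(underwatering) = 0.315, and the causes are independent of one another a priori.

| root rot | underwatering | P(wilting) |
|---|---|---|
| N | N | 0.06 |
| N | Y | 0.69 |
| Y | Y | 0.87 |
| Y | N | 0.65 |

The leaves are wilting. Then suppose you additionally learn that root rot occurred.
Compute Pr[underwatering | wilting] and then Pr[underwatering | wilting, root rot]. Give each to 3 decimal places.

Pr[underwatering | wilting] ≈ 0.664; Pr[underwatering | wilting, root rot] ≈ 0.381

Sum P(wilting|·) weighted by the priors over the 4 (root rot, underwatering) configurations:
  P(wilting) = 0.06·0.816·0.685 + 0.69·0.816·0.315 + 0.65·0.184·0.685 + 0.87·0.184·0.315
        = 0.033538 + 0.177358 + 0.081926 + 0.050425 = 0.343247
Keeping only the underwatering-present terms gives 0.227783, so
  P(underwatering | wilting) = 0.227783 / 0.343247 ≈ 0.664

Now also conditioning on root rot=true:
Enumerate both values of underwatering and weight by the priors:
  P(wilting | root rot) = 0.65×0.685 + 0.87×0.315
        = 0.445250 + 0.274050 = 0.719300
Keeping only the underwatering-present terms gives 0.274050, so
  P(underwatering | wilting, root rot) = 0.274050 / 0.719300 ≈ 0.381
— root rot explains away the evidence for underwatering.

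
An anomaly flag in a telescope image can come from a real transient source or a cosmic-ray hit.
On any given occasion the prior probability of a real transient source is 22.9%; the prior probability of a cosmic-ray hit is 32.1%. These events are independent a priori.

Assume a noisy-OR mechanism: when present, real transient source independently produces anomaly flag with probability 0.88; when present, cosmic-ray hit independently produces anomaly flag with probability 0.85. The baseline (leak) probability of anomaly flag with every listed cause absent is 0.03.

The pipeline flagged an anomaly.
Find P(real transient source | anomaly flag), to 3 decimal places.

Under noisy-OR, P(anomaly flag | causes) = 1 − (1−0.03)·∏(1−qᵢ) over the active causes.
By total probability over the 4 (real transient source, cosmic-ray hit) configurations:
  P(anomaly flag) = 0.03·0.771·0.679 + 0.8545·0.771·0.321 + 0.8836·0.229·0.679 + 0.98254·0.229·0.321
        = 0.015705 + 0.211481 + 0.137392 + 0.072226 = 0.436804
Keeping only the real transient source-present terms gives 0.209618, so
  P(real transient source | anomaly flag) = 0.209618 / 0.436804 ≈ 0.480

P(real transient source | anomaly flag) ≈ 0.480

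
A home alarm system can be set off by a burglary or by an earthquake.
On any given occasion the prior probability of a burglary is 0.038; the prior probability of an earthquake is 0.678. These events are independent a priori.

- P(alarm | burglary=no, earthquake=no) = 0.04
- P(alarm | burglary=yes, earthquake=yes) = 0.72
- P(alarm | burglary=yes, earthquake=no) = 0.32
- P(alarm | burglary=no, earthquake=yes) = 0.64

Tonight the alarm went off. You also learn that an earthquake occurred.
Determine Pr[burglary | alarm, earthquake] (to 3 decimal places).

For the numerator, keep only burglary=true terms: 0.72×0.038 = 0.027360
Normalizer over all consistent configurations: 0.64×0.962 + 0.72×0.038 = 0.643040
Posterior = 0.027360 / 0.643040 ≈ 0.043

Pr[burglary | alarm, earthquake] ≈ 0.043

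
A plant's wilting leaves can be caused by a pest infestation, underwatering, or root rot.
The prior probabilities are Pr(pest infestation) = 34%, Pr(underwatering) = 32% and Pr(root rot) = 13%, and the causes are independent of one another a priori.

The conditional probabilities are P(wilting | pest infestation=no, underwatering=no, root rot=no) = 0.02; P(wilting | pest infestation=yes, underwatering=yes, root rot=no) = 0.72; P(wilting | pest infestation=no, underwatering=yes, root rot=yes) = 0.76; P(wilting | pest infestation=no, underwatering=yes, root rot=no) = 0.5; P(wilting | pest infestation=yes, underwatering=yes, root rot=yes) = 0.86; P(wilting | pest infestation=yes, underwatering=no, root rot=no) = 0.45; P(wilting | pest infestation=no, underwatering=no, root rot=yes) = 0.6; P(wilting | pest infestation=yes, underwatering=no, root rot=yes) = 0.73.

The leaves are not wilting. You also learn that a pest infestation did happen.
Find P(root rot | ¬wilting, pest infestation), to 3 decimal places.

P(¬wilting | pest infestation) = 0.55×0.68×0.87 + 0.27×0.68×0.13 + 0.28×0.32×0.87 + 0.14×0.32×0.13 = 0.325380 + 0.023868 + 0.077952 + 0.005824 = 0.433024
The root rot-present share is 0.023868 + 0.005824 = 0.029692.
So P(root rot | ¬wilting, pest infestation) = 0.029692/0.433024 ≈ 0.069.

P(root rot | ¬wilting, pest infestation) ≈ 0.069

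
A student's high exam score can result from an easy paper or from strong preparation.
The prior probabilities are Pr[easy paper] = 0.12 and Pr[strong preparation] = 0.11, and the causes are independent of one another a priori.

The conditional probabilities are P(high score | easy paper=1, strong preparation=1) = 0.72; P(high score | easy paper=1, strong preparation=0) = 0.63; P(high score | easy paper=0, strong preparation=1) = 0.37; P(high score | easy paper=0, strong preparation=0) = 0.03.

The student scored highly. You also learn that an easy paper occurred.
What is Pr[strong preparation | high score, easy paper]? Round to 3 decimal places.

By total probability over both values of strong preparation:
  P(high score | easy paper) = 0.63·0.89 + 0.72·0.11
        = 0.560700 + 0.079200 = 0.639900
The terms with strong preparation present sum to 0.079200, so
  P(strong preparation | high score, easy paper) = 0.079200 / 0.639900 ≈ 0.124

Pr[strong preparation | high score, easy paper] ≈ 0.124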